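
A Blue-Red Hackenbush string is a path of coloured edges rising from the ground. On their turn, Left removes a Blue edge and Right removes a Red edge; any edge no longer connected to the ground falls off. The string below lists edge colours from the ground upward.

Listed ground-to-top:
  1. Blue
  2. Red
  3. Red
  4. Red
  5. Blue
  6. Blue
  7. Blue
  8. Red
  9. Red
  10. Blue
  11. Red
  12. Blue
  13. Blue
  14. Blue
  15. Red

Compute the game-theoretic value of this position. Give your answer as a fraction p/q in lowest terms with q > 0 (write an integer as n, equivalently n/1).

3677/16384

Build g(s[:k]) for k = 1..15, string s = Blue Red Red Red Blue Blue Blue Red Red Blue Red Blue Blue Blue Red.
B: Left { 0 }, Right { ∅ } → simplest 1
BR: Left { 0 }, Right { 1 } → simplest 1/2
BRR: Left { 0 }, Right { 1/2 1 } → simplest 1/4
BRRR: Left { 0 }, Right { 1/4 1/2 1 } → simplest 1/8
BRRRB: Left { 0 1/8 }, Right { 1/4 1/2 1 } → simplest 3/16
BRRRBB: Left { 0 1/8 3/16 }, Right { 1/4 1/2 1 } → simplest 7/32
BRRRBBB: Left { 0 1/8 3/16 7/32 }, Right { 1/4 1/2 1 } → simplest 15/64
BRRRBBBR: Left { 0 1/8 3/16 7/32 }, Right { 15/64 1/4 1/2 1 } → simplest 29/128
BRRRBBBRR: Left { 0 1/8 3/16 7/32 }, Right { 29/128 15/64 1/4 1/2 1 } → simplest 57/256
BRRRBBBRRB: Left { 0 1/8 3/16 7/32 57/256 }, Right { 29/128 15/64 1/4 1/2 1 } → simplest 115/512
BRRRBBBRRBR: Left { 0 1/8 3/16 7/32 57/256 }, Right { 115/512 29/128 15/64 1/4 1/2 1 } → simplest 229/1024
BRRRBBBRRBRB: Left { 0 1/8 3/16 7/32 57/256 229/1024 }, Right { 115/512 29/128 15/64 1/4 1/2 1 } → simplest 459/2048
BRRRBBBRRBRBB: Left { 0 1/8 3/16 7/32 57/256 229/1024 459/2048 }, Right { 115/512 29/128 15/64 1/4 1/2 1 } → simplest 919/4096
BRRRBBBRRBRBBB: Left { 0 1/8 3/16 7/32 57/256 229/1024 459/2048 919/4096 }, Right { 115/512 29/128 15/64 1/4 1/2 1 } → simplest 1839/8192
BRRRBBBRRBRBBBR: Left { 0 1/8 3/16 7/32 57/256 229/1024 459/2048 919/4096 }, Right { 1839/8192 115/512 29/128 15/64 1/4 1/2 1 } → simplest 3677/16384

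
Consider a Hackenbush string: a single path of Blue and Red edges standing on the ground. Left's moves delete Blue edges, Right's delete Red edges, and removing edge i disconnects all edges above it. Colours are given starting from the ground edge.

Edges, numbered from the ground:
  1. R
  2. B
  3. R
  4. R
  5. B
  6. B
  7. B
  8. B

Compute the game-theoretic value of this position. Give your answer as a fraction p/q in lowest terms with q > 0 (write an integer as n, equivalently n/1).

Build val(s[:k]) for k = 1..8, string s = R B R R B B B B.
val_1 [R]  L=[—]  R=[0]  => -1
val_2 [RB]  L=[-1]  R=[0]  => -1/2
val_3 [RBR]  L=[-1]  R=[-1/2, 0]  => -3/4
val_4 [RBRR]  L=[-1]  R=[-3/4, -1/2, 0]  => -7/8
val_5 [RBRRB]  L=[-1, -7/8]  R=[-3/4, -1/2, 0]  => -13/16
val_6 [RBRRBB]  L=[-1, -7/8, -13/16]  R=[-3/4, -1/2, 0]  => -25/32
val_7 [RBRRBBB]  L=[-1, -7/8, -13/16, -25/32]  R=[-3/4, -1/2, 0]  => -49/64
val_8 [RBRRBBBB]  L=[-1, -7/8, -13/16, -25/32, -49/64]  R=[-3/4, -1/2, 0]  => -97/128

-97/128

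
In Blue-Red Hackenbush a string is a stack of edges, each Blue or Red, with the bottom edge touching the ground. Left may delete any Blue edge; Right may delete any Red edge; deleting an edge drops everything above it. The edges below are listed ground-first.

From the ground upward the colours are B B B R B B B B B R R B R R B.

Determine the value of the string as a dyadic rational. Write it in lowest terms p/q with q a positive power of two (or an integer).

12179/4096

Build value(s[:k]) for k = 1..15, string s = B B B R B B B B B R R B R R B.
value(B) = { 0 |  } => 1
value(BB) = { 0; 1 |  } => 2
value(BBB) = { 0; 1; 2 |  } => 3
value(BBBR) = { 0; 1; 2 | 3 } => 5/2
value(BBBRB) = { 0; 1; 2; 5/2 | 3 } => 11/4
value(BBBRBB) = { 0; 1; 2; 5/2; 11/4 | 3 } => 23/8
value(BBBRBBB) = { 0; 1; 2; 5/2; 11/4; 23/8 | 3 } => 47/16
value(BBBRBBBB) = { 0; 1; 2; 5/2; 11/4; 23/8; 47/16 | 3 } => 95/32
value(BBBRBBBBB) = { 0; 1; 2; 5/2; 11/4; 23/8; 47/16; 95/32 | 3 } => 191/64
value(BBBRBBBBBR) = { 0; 1; 2; 5/2; 11/4; 23/8; 47/16; 95/32 | 191/64; 3 } => 381/128
value(BBBRBBBBBRR) = { 0; 1; 2; 5/2; 11/4; 23/8; 47/16; 95/32 | 381/128; 191/64; 3 } => 761/256
value(BBBRBBBBBRRB) = { 0; 1; 2; 5/2; 11/4; 23/8; 47/16; 95/32; 761/256 | 381/128; 191/64; 3 } => 1523/512
value(BBBRBBBBBRRBR) = { 0; 1; 2; 5/2; 11/4; 23/8; 47/16; 95/32; 761/256 | 1523/512; 381/128; 191/64; 3 } => 3045/1024
value(BBBRBBBBBRRBRR) = { 0; 1; 2; 5/2; 11/4; 23/8; 47/16; 95/32; 761/256 | 3045/1024; 1523/512; 381/128; 191/64; 3 } => 6089/2048
value(BBBRBBBBBRRBRRB) = { 0; 1; 2; 5/2; 11/4; 23/8; 47/16; 95/32; 761/256; 6089/2048 | 3045/1024; 1523/512; 381/128; 191/64; 3 } => 12179/4096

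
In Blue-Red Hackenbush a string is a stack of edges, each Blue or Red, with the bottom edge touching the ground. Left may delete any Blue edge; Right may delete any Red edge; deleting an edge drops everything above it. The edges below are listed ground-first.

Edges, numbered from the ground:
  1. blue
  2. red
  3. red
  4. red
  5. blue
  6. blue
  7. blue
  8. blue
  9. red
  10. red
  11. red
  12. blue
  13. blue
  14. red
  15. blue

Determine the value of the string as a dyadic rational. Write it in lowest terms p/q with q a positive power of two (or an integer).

3867/16384

step 1: add blue to get b; options L={ 0 } R={ · } → 1
step 2: add red to get br; options L={ 0 } R={ 1 } → 1/2
step 3: add red to get brr; options L={ 0 } R={ 1/2, 1 } → 1/4
step 4: add red to get brrr; options L={ 0 } R={ 1/4, 1/2, 1 } → 1/8
step 5: add blue to get brrrb; options L={ 0, 1/8 } R={ 1/4, 1/2, 1 } → 3/16
step 6: add blue to get brrrbb; options L={ 0, 1/8, 3/16 } R={ 1/4, 1/2, 1 } → 7/32
step 7: add blue to get brrrbbb; options L={ 0, 1/8, 3/16, 7/32 } R={ 1/4, 1/2, 1 } → 15/64
step 8: add blue to get brrrbbbb; options L={ 0, 1/8, 3/16, 7/32, 15/64 } R={ 1/4, 1/2, 1 } → 31/128
step 9: add red to get brrrbbbbr; options L={ 0, 1/8, 3/16, 7/32, 15/64 } R={ 31/128, 1/4, 1/2, 1 } → 61/256
step 10: add red to get brrrbbbbrr; options L={ 0, 1/8, 3/16, 7/32, 15/64 } R={ 61/256, 31/128, 1/4, 1/2, 1 } → 121/512
step 11: add red to get brrrbbbbrrr; options L={ 0, 1/8, 3/16, 7/32, 15/64 } R={ 121/512, 61/256, 31/128, 1/4, 1/2, 1 } → 241/1024
step 12: add blue to get brrrbbbbrrrb; options L={ 0, 1/8, 3/16, 7/32, 15/64, 241/1024 } R={ 121/512, 61/256, 31/128, 1/4, 1/2, 1 } → 483/2048
step 13: add blue to get brrrbbbbrrrbb; options L={ 0, 1/8, 3/16, 7/32, 15/64, 241/1024, 483/2048 } R={ 121/512, 61/256, 31/128, 1/4, 1/2, 1 } → 967/4096
step 14: add red to get brrrbbbbrrrbbr; options L={ 0, 1/8, 3/16, 7/32, 15/64, 241/1024, 483/2048 } R={ 967/4096, 121/512, 61/256, 31/128, 1/4, 1/2, 1 } → 1933/8192
step 15: add blue to get brrrbbbbrrrbbrb; options L={ 0, 1/8, 3/16, 7/32, 15/64, 241/1024, 483/2048, 1933/8192 } R={ 967/4096, 121/512, 61/256, 31/128, 1/4, 1/2, 1 } → 3867/16384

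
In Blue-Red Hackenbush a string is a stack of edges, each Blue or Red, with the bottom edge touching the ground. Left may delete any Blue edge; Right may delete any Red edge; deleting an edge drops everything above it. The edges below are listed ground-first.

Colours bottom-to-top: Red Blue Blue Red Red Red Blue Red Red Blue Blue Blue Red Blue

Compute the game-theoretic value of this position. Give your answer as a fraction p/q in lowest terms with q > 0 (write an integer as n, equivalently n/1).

-3781/8192

step 1: add Red to get R; options L={ none } R={ 0 } → -1
step 2: add Blue to get RB; options L={ -1 } R={ 0 } → -1/2
step 3: add Blue to get RBB; options L={ -1 -1/2 } R={ 0 } → -1/4
step 4: add Red to get RBBR; options L={ -1 -1/2 } R={ -1/4 0 } → -3/8
step 5: add Red to get RBBRR; options L={ -1 -1/2 } R={ -3/8 -1/4 0 } → -7/16
step 6: add Red to get RBBRRR; options L={ -1 -1/2 } R={ -7/16 -3/8 -1/4 0 } → -15/32
step 7: add Blue to get RBBRRRB; options L={ -1 -1/2 -15/32 } R={ -7/16 -3/8 -1/4 0 } → -29/64
step 8: add Red to get RBBRRRBR; options L={ -1 -1/2 -15/32 } R={ -29/64 -7/16 -3/8 -1/4 0 } → -59/128
step 9: add Red to get RBBRRRBRR; options L={ -1 -1/2 -15/32 } R={ -59/128 -29/64 -7/16 -3/8 -1/4 0 } → -119/256
step 10: add Blue to get RBBRRRBRRB; options L={ -1 -1/2 -15/32 -119/256 } R={ -59/128 -29/64 -7/16 -3/8 -1/4 0 } → -237/512
step 11: add Blue to get RBBRRRBRRBB; options L={ -1 -1/2 -15/32 -119/256 -237/512 } R={ -59/128 -29/64 -7/16 -3/8 -1/4 0 } → -473/1024
step 12: add Blue to get RBBRRRBRRBBB; options L={ -1 -1/2 -15/32 -119/256 -237/512 -473/1024 } R={ -59/128 -29/64 -7/16 -3/8 -1/4 0 } → -945/2048
step 13: add Red to get RBBRRRBRRBBBR; options L={ -1 -1/2 -15/32 -119/256 -237/512 -473/1024 } R={ -945/2048 -59/128 -29/64 -7/16 -3/8 -1/4 0 } → -1891/4096
step 14: add Blue to get RBBRRRBRRBBBRB; options L={ -1 -1/2 -15/32 -119/256 -237/512 -473/1024 -1891/4096 } R={ -945/2048 -59/128 -29/64 -7/16 -3/8 -1/4 0 } → -3781/8192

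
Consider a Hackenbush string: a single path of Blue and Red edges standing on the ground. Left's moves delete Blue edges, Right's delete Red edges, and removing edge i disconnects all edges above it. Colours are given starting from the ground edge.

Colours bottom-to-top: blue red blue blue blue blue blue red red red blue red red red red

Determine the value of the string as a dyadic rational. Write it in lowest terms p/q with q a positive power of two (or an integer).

Build v(s[:k]) for k = 1..15, string s = blue red blue blue blue blue blue red red red blue red red red red.
edge 1 of 15 (blue): { 0 |  } — 1
edge 2 of 15 (red): { 0 | 1 } — 1/2
edge 3 of 15 (blue): { 0, 1/2 | 1 } — 3/4
edge 4 of 15 (blue): { 0, 1/2, 3/4 | 1 } — 7/8
edge 5 of 15 (blue): { 0, 1/2, 3/4, 7/8 | 1 } — 15/16
edge 6 of 15 (blue): { 0, 1/2, 3/4, 7/8, 15/16 | 1 } — 31/32
edge 7 of 15 (blue): { 0, 1/2, 3/4, 7/8, 15/16, 31/32 | 1 } — 63/64
edge 8 of 15 (red): { 0, 1/2, 3/4, 7/8, 15/16, 31/32 | 63/64, 1 } — 125/128
edge 9 of 15 (red): { 0, 1/2, 3/4, 7/8, 15/16, 31/32 | 125/128, 63/64, 1 } — 249/256
edge 10 of 15 (red): { 0, 1/2, 3/4, 7/8, 15/16, 31/32 | 249/256, 125/128, 63/64, 1 } — 497/512
edge 11 of 15 (blue): { 0, 1/2, 3/4, 7/8, 15/16, 31/32, 497/512 | 249/256, 125/128, 63/64, 1 } — 995/1024
edge 12 of 15 (red): { 0, 1/2, 3/4, 7/8, 15/16, 31/32, 497/512 | 995/1024, 249/256, 125/128, 63/64, 1 } — 1989/2048
edge 13 of 15 (red): { 0, 1/2, 3/4, 7/8, 15/16, 31/32, 497/512 | 1989/2048, 995/1024, 249/256, 125/128, 63/64, 1 } — 3977/4096
edge 14 of 15 (red): { 0, 1/2, 3/4, 7/8, 15/16, 31/32, 497/512 | 3977/4096, 1989/2048, 995/1024, 249/256, 125/128, 63/64, 1 } — 7953/8192
edge 15 of 15 (red): { 0, 1/2, 3/4, 7/8, 15/16, 31/32, 497/512 | 7953/8192, 3977/4096, 1989/2048, 995/1024, 249/256, 125/128, 63/64, 1 } — 15905/16384

15905/16384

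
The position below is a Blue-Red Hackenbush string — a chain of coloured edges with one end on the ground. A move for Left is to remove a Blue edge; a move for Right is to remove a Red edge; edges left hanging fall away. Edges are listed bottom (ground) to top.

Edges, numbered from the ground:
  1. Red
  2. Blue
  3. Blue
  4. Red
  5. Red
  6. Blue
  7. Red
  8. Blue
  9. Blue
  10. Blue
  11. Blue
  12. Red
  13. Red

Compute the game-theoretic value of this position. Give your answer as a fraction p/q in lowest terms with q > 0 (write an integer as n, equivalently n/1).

-1671/4096

Recurse on prefixes of the 13-edge string Red Blue Blue Red Red Blue Red Blue Blue Blue Blue Red Red:
1 of 13 · R · max L −∞ · min R 0 — -1
2 of 13 · RB · max L -1 · min R 0 — -1/2
3 of 13 · RBB · max L -1/2 · min R 0 — -1/4
4 of 13 · RBBR · max L -1/2 · min R -1/4 — -3/8
5 of 13 · RBBRR · max L -1/2 · min R -3/8 — -7/16
6 of 13 · RBBRRB · max L -7/16 · min R -3/8 — -13/32
7 of 13 · RBBRRBR · max L -7/16 · min R -13/32 — -27/64
8 of 13 · RBBRRBRB · max L -27/64 · min R -13/32 — -53/128
9 of 13 · RBBRRBRBB · max L -53/128 · min R -13/32 — -105/256
10 of 13 · RBBRRBRBBB · max L -105/256 · min R -13/32 — -209/512
11 of 13 · RBBRRBRBBBB · max L -209/512 · min R -13/32 — -417/1024
12 of 13 · RBBRRBRBBBBR · max L -209/512 · min R -417/1024 — -835/2048
13 of 13 · RBBRRBRBBBBRR · max L -209/512 · min R -835/2048 — -1671/4096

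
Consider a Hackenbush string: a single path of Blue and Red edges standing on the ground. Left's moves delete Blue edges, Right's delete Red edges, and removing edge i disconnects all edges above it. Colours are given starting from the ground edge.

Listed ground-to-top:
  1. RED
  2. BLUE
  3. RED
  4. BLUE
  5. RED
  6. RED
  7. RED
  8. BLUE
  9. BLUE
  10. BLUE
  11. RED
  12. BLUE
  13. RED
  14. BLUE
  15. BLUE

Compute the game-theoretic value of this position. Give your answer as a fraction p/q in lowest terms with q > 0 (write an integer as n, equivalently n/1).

-11817/16384

Build g(s[:k]) for k = 1..15, string s = RED BLUE RED BLUE RED RED RED BLUE BLUE BLUE RED BLUE RED BLUE BLUE.
g_1 [R]  L=[—]  R=[0]  → -1
g_2 [RB]  L=[-1]  R=[0]  → -1/2
g_3 [RBR]  L=[-1]  R=[-1/2, 0]  → -3/4
g_4 [RBRB]  L=[-1, -3/4]  R=[-1/2, 0]  → -5/8
g_5 [RBRBR]  L=[-1, -3/4]  R=[-5/8, -1/2, 0]  → -11/16
g_6 [RBRBRR]  L=[-1, -3/4]  R=[-11/16, -5/8, -1/2, 0]  → -23/32
g_7 [RBRBRRR]  L=[-1, -3/4]  R=[-23/32, -11/16, -5/8, -1/2, 0]  → -47/64
g_8 [RBRBRRRB]  L=[-1, -3/4, -47/64]  R=[-23/32, -11/16, -5/8, -1/2, 0]  → -93/128
g_9 [RBRBRRRBB]  L=[-1, -3/4, -47/64, -93/128]  R=[-23/32, -11/16, -5/8, -1/2, 0]  → -185/256
g_10 [RBRBRRRBBB]  L=[-1, -3/4, -47/64, -93/128, -185/256]  R=[-23/32, -11/16, -5/8, -1/2, 0]  → -369/512
g_11 [RBRBRRRBBBR]  L=[-1, -3/4, -47/64, -93/128, -185/256]  R=[-369/512, -23/32, -11/16, -5/8, -1/2, 0]  → -739/1024
g_12 [RBRBRRRBBBRB]  L=[-1, -3/4, -47/64, -93/128, -185/256, -739/1024]  R=[-369/512, -23/32, -11/16, -5/8, -1/2, 0]  → -1477/2048
g_13 [RBRBRRRBBBRBR]  L=[-1, -3/4, -47/64, -93/128, -185/256, -739/1024]  R=[-1477/2048, -369/512, -23/32, -11/16, -5/8, -1/2, 0]  → -2955/4096
g_14 [RBRBRRRBBBRBRB]  L=[-1, -3/4, -47/64, -93/128, -185/256, -739/1024, -2955/4096]  R=[-1477/2048, -369/512, -23/32, -11/16, -5/8, -1/2, 0]  → -5909/8192
g_15 [RBRBRRRBBBRBRBB]  L=[-1, -3/4, -47/64, -93/128, -185/256, -739/1024, -2955/4096, -5909/8192]  R=[-1477/2048, -369/512, -23/32, -11/16, -5/8, -1/2, 0]  → -11817/16384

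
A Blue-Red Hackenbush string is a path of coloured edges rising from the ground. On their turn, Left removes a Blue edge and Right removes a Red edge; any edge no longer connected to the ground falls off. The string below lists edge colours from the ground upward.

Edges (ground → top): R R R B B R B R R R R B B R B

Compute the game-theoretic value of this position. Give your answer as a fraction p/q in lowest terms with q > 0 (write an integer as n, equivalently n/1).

-9701/4096

Prefix values for R R R B B R B R R R R B B R B via {L|R} + simplicity:
1 of 15 · R · max L −∞ · min R 0 = -1
2 of 15 · RR · max L −∞ · min R -1 = -2
3 of 15 · RRR · max L −∞ · min R -2 = -3
4 of 15 · RRRB · max L -3 · min R -2 = -5/2
5 of 15 · RRRBB · max L -5/2 · min R -2 = -9/4
6 of 15 · RRRBBR · max L -5/2 · min R -9/4 = -19/8
7 of 15 · RRRBBRB · max L -19/8 · min R -9/4 = -37/16
8 of 15 · RRRBBRBR · max L -19/8 · min R -37/16 = -75/32
9 of 15 · RRRBBRBRR · max L -19/8 · min R -75/32 = -151/64
10 of 15 · RRRBBRBRRR · max L -19/8 · min R -151/64 = -303/128
11 of 15 · RRRBBRBRRRR · max L -19/8 · min R -303/128 = -607/256
12 of 15 · RRRBBRBRRRRB · max L -607/256 · min R -303/128 = -1213/512
13 of 15 · RRRBBRBRRRRBB · max L -1213/512 · min R -303/128 = -2425/1024
14 of 15 · RRRBBRBRRRRBBR · max L -1213/512 · min R -2425/1024 = -4851/2048
15 of 15 · RRRBBRBRRRRBBRB · max L -4851/2048 · min R -2425/1024 = -9701/4096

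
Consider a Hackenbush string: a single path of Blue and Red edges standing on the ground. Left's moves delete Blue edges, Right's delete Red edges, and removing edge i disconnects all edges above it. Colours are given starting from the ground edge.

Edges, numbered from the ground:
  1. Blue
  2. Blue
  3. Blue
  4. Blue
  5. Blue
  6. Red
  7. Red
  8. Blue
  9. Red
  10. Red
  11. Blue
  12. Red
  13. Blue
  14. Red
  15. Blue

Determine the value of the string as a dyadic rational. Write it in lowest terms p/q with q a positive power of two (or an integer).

step 1: add Blue to get B; options L={ 0 } R={ — } → 1
step 2: add Blue to get BB; options L={ 0 1 } R={ — } → 2
step 3: add Blue to get BBB; options L={ 0 1 2 } R={ — } → 3
step 4: add Blue to get BBBB; options L={ 0 1 2 3 } R={ — } → 4
step 5: add Blue to get BBBBB; options L={ 0 1 2 3 4 } R={ — } → 5
step 6: add Red to get BBBBBR; options L={ 0 1 2 3 4 } R={ 5 } → 9/2
step 7: add Red to get BBBBBRR; options L={ 0 1 2 3 4 } R={ 9/2 5 } → 17/4
step 8: add Blue to get BBBBBRRB; options L={ 0 1 2 3 4 17/4 } R={ 9/2 5 } → 35/8
step 9: add Red to get BBBBBRRBR; options L={ 0 1 2 3 4 17/4 } R={ 35/8 9/2 5 } → 69/16
step 10: add Red to get BBBBBRRBRR; options L={ 0 1 2 3 4 17/4 } R={ 69/16 35/8 9/2 5 } → 137/32
step 11: add Blue to get BBBBBRRBRRB; options L={ 0 1 2 3 4 17/4 137/32 } R={ 69/16 35/8 9/2 5 } → 275/64
step 12: add Red to get BBBBBRRBRRBR; options L={ 0 1 2 3 4 17/4 137/32 } R={ 275/64 69/16 35/8 9/2 5 } → 549/128
step 13: add Blue to get BBBBBRRBRRBRB; options L={ 0 1 2 3 4 17/4 137/32 549/128 } R={ 275/64 69/16 35/8 9/2 5 } → 1099/256
step 14: add Red to get BBBBBRRBRRBRBR; options L={ 0 1 2 3 4 17/4 137/32 549/128 } R={ 1099/256 275/64 69/16 35/8 9/2 5 } → 2197/512
step 15: add Blue to get BBBBBRRBRRBRBRB; options L={ 0 1 2 3 4 17/4 137/32 549/128 2197/512 } R={ 1099/256 275/64 69/16 35/8 9/2 5 } → 4395/1024

4395/1024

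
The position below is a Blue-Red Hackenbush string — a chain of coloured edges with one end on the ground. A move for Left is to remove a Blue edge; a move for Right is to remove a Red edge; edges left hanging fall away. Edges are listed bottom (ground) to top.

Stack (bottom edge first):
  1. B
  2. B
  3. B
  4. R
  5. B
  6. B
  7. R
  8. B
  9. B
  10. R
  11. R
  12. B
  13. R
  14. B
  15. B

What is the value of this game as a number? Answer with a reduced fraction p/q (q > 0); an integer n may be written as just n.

11671/4096

v_1 [B]  L=[0]  R=[—]  so 1
v_2 [BB]  L=[0,1]  R=[—]  so 2
v_3 [BBB]  L=[0,1,2]  R=[—]  so 3
v_4 [BBBR]  L=[0,1,2]  R=[3]  so 5/2
v_5 [BBBRB]  L=[0,1,2,5/2]  R=[3]  so 11/4
v_6 [BBBRBB]  L=[0,1,2,5/2,11/4]  R=[3]  so 23/8
v_7 [BBBRBBR]  L=[0,1,2,5/2,11/4]  R=[23/8,3]  so 45/16
v_8 [BBBRBBRB]  L=[0,1,2,5/2,11/4,45/16]  R=[23/8,3]  so 91/32
v_9 [BBBRBBRBB]  L=[0,1,2,5/2,11/4,45/16,91/32]  R=[23/8,3]  so 183/64
v_10 [BBBRBBRBBR]  L=[0,1,2,5/2,11/4,45/16,91/32]  R=[183/64,23/8,3]  so 365/128
v_11 [BBBRBBRBBRR]  L=[0,1,2,5/2,11/4,45/16,91/32]  R=[365/128,183/64,23/8,3]  so 729/256
v_12 [BBBRBBRBBRRB]  L=[0,1,2,5/2,11/4,45/16,91/32,729/256]  R=[365/128,183/64,23/8,3]  so 1459/512
v_13 [BBBRBBRBBRRBR]  L=[0,1,2,5/2,11/4,45/16,91/32,729/256]  R=[1459/512,365/128,183/64,23/8,3]  so 2917/1024
v_14 [BBBRBBRBBRRBRB]  L=[0,1,2,5/2,11/4,45/16,91/32,729/256,2917/1024]  R=[1459/512,365/128,183/64,23/8,3]  so 5835/2048
v_15 [BBBRBBRBBRRBRBB]  L=[0,1,2,5/2,11/4,45/16,91/32,729/256,2917/1024,5835/2048]  R=[1459/512,365/128,183/64,23/8,3]  so 11671/4096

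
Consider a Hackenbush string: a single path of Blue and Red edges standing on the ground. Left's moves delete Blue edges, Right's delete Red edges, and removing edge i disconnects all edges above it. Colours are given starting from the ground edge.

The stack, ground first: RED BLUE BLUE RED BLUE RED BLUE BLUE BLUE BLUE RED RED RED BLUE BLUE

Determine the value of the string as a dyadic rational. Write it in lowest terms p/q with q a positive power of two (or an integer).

-5177/16384

Recurse on prefixes of the 15-edge string RED BLUE BLUE RED BLUE RED BLUE BLUE BLUE BLUE RED RED RED BLUE BLUE:
R: Left { (no moves) }, Right { 0 } ⇒ simplest -1
RB: Left { -1 }, Right { 0 } ⇒ simplest -1/2
RBB: Left { -1; -1/2 }, Right { 0 } ⇒ simplest -1/4
RBBR: Left { -1; -1/2 }, Right { -1/4; 0 } ⇒ simplest -3/8
RBBRB: Left { -1; -1/2; -3/8 }, Right { -1/4; 0 } ⇒ simplest -5/16
RBBRBR: Left { -1; -1/2; -3/8 }, Right { -5/16; -1/4; 0 } ⇒ simplest -11/32
RBBRBRB: Left { -1; -1/2; -3/8; -11/32 }, Right { -5/16; -1/4; 0 } ⇒ simplest -21/64
RBBRBRBB: Left { -1; -1/2; -3/8; -11/32; -21/64 }, Right { -5/16; -1/4; 0 } ⇒ simplest -41/128
RBBRBRBBB: Left { -1; -1/2; -3/8; -11/32; -21/64; -41/128 }, Right { -5/16; -1/4; 0 } ⇒ simplest -81/256
RBBRBRBBBB: Left { -1; -1/2; -3/8; -11/32; -21/64; -41/128; -81/256 }, Right { -5/16; -1/4; 0 } ⇒ simplest -161/512
RBBRBRBBBBR: Left { -1; -1/2; -3/8; -11/32; -21/64; -41/128; -81/256 }, Right { -161/512; -5/16; -1/4; 0 } ⇒ simplest -323/1024
RBBRBRBBBBRR: Left { -1; -1/2; -3/8; -11/32; -21/64; -41/128; -81/256 }, Right { -323/1024; -161/512; -5/16; -1/4; 0 } ⇒ simplest -647/2048
RBBRBRBBBBRRR: Left { -1; -1/2; -3/8; -11/32; -21/64; -41/128; -81/256 }, Right { -647/2048; -323/1024; -161/512; -5/16; -1/4; 0 } ⇒ simplest -1295/4096
RBBRBRBBBBRRRB: Left { -1; -1/2; -3/8; -11/32; -21/64; -41/128; -81/256; -1295/4096 }, Right { -647/2048; -323/1024; -161/512; -5/16; -1/4; 0 } ⇒ simplest -2589/8192
RBBRBRBBBBRRRBB: Left { -1; -1/2; -3/8; -11/32; -21/64; -41/128; -81/256; -1295/4096; -2589/8192 }, Right { -647/2048; -323/1024; -161/512; -5/16; -1/4; 0 } ⇒ simplest -5177/16384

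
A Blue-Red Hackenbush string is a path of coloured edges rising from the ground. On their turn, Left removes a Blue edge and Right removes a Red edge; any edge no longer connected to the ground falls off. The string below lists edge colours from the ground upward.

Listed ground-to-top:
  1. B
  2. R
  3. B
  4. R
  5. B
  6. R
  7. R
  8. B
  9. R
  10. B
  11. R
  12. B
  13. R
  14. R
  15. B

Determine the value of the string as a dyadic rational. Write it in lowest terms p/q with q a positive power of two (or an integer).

10579/16384

G_1 [B]  L=[0]  R=[∅]  gives 1
G_2 [BR]  L=[0]  R=[1]  gives 1/2
G_3 [BRB]  L=[0; 1/2]  R=[1]  gives 3/4
G_4 [BRBR]  L=[0; 1/2]  R=[3/4; 1]  gives 5/8
G_5 [BRBRB]  L=[0; 1/2; 5/8]  R=[3/4; 1]  gives 11/16
G_6 [BRBRBR]  L=[0; 1/2; 5/8]  R=[11/16; 3/4; 1]  gives 21/32
G_7 [BRBRBRR]  L=[0; 1/2; 5/8]  R=[21/32; 11/16; 3/4; 1]  gives 41/64
G_8 [BRBRBRRB]  L=[0; 1/2; 5/8; 41/64]  R=[21/32; 11/16; 3/4; 1]  gives 83/128
G_9 [BRBRBRRBR]  L=[0; 1/2; 5/8; 41/64]  R=[83/128; 21/32; 11/16; 3/4; 1]  gives 165/256
G_10 [BRBRBRRBRB]  L=[0; 1/2; 5/8; 41/64; 165/256]  R=[83/128; 21/32; 11/16; 3/4; 1]  gives 331/512
G_11 [BRBRBRRBRBR]  L=[0; 1/2; 5/8; 41/64; 165/256]  R=[331/512; 83/128; 21/32; 11/16; 3/4; 1]  gives 661/1024
G_12 [BRBRBRRBRBRB]  L=[0; 1/2; 5/8; 41/64; 165/256; 661/1024]  R=[331/512; 83/128; 21/32; 11/16; 3/4; 1]  gives 1323/2048
G_13 [BRBRBRRBRBRBR]  L=[0; 1/2; 5/8; 41/64; 165/256; 661/1024]  R=[1323/2048; 331/512; 83/128; 21/32; 11/16; 3/4; 1]  gives 2645/4096
G_14 [BRBRBRRBRBRBRR]  L=[0; 1/2; 5/8; 41/64; 165/256; 661/1024]  R=[2645/4096; 1323/2048; 331/512; 83/128; 21/32; 11/16; 3/4; 1]  gives 5289/8192
G_15 [BRBRBRRBRBRBRRB]  L=[0; 1/2; 5/8; 41/64; 165/256; 661/1024; 5289/8192]  R=[2645/4096; 1323/2048; 331/512; 83/128; 21/32; 11/16; 3/4; 1]  gives 10579/16384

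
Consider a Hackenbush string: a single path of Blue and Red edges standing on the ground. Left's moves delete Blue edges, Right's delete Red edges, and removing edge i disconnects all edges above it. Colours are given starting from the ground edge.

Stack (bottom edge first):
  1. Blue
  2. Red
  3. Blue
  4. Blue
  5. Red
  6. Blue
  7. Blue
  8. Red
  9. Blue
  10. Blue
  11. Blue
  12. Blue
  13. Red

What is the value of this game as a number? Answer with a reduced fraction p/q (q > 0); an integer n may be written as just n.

3517/4096

Recurse on prefixes of the 13-edge string Blue Red Blue Blue Red Blue Blue Red Blue Blue Blue Blue Red:
1 of 13 · B · max L 0 · min R +∞ — 1
2 of 13 · BR · max L 0 · min R 1 — 1/2
3 of 13 · BRB · max L 1/2 · min R 1 — 3/4
4 of 13 · BRBB · max L 3/4 · min R 1 — 7/8
5 of 13 · BRBBR · max L 3/4 · min R 7/8 — 13/16
6 of 13 · BRBBRB · max L 13/16 · min R 7/8 — 27/32
7 of 13 · BRBBRBB · max L 27/32 · min R 7/8 — 55/64
8 of 13 · BRBBRBBR · max L 27/32 · min R 55/64 — 109/128
9 of 13 · BRBBRBBRB · max L 109/128 · min R 55/64 — 219/256
10 of 13 · BRBBRBBRBB · max L 219/256 · min R 55/64 — 439/512
11 of 13 · BRBBRBBRBBB · max L 439/512 · min R 55/64 — 879/1024
12 of 13 · BRBBRBBRBBBB · max L 879/1024 · min R 55/64 — 1759/2048
13 of 13 · BRBBRBBRBBBBR · max L 879/1024 · min R 1759/2048 — 3517/4096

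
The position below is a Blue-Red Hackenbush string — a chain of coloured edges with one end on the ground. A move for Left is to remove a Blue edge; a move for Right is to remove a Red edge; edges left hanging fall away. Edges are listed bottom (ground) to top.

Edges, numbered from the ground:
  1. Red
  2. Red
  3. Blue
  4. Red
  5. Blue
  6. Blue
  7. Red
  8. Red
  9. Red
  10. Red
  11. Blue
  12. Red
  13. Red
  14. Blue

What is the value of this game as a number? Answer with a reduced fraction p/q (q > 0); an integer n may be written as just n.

Recurse on prefixes of the 14-edge string Red Red Blue Red Blue Blue Red Red Red Red Blue Red Red Blue:
edge 1 of 14 (Red): {  | 0 } ⇒ -1
edge 2 of 14 (Red): {  | -1, 0 } ⇒ -2
edge 3 of 14 (Blue): { -2 | -1, 0 } ⇒ -3/2
edge 4 of 14 (Red): { -2 | -3/2, -1, 0 } ⇒ -7/4
edge 5 of 14 (Blue): { -2, -7/4 | -3/2, -1, 0 } ⇒ -13/8
edge 6 of 14 (Blue): { -2, -7/4, -13/8 | -3/2, -1, 0 } ⇒ -25/16
edge 7 of 14 (Red): { -2, -7/4, -13/8 | -25/16, -3/2, -1, 0 } ⇒ -51/32
edge 8 of 14 (Red): { -2, -7/4, -13/8 | -51/32, -25/16, -3/2, -1, 0 } ⇒ -103/64
edge 9 of 14 (Red): { -2, -7/4, -13/8 | -103/64, -51/32, -25/16, -3/2, -1, 0 } ⇒ -207/128
edge 10 of 14 (Red): { -2, -7/4, -13/8 | -207/128, -103/64, -51/32, -25/16, -3/2, -1, 0 } ⇒ -415/256
edge 11 of 14 (Blue): { -2, -7/4, -13/8, -415/256 | -207/128, -103/64, -51/32, -25/16, -3/2, -1, 0 } ⇒ -829/512
edge 12 of 14 (Red): { -2, -7/4, -13/8, -415/256 | -829/512, -207/128, -103/64, -51/32, -25/16, -3/2, -1, 0 } ⇒ -1659/1024
edge 13 of 14 (Red): { -2, -7/4, -13/8, -415/256 | -1659/1024, -829/512, -207/128, -103/64, -51/32, -25/16, -3/2, -1, 0 } ⇒ -3319/2048
edge 14 of 14 (Blue): { -2, -7/4, -13/8, -415/256, -3319/2048 | -1659/1024, -829/512, -207/128, -103/64, -51/32, -25/16, -3/2, -1, 0 } ⇒ -6637/4096

-6637/4096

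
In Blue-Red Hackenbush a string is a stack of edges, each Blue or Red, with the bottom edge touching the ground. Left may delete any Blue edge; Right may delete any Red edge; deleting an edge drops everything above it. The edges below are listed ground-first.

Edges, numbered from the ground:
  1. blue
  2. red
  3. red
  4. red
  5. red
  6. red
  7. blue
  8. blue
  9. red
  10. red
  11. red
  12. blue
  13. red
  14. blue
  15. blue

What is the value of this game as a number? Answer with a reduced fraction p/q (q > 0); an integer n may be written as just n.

791/16384

Build value(s[:k]) for k = 1..15, string s = blue red red red red red blue blue red red red blue red blue blue.
edge 1 of 15 (blue): { 0 | (no moves) } so 1
edge 2 of 15 (red): { 0 | 1 } so 1/2
edge 3 of 15 (red): { 0 | 1/2; 1 } so 1/4
edge 4 of 15 (red): { 0 | 1/4; 1/2; 1 } so 1/8
edge 5 of 15 (red): { 0 | 1/8; 1/4; 1/2; 1 } so 1/16
edge 6 of 15 (red): { 0 | 1/16; 1/8; 1/4; 1/2; 1 } so 1/32
edge 7 of 15 (blue): { 0; 1/32 | 1/16; 1/8; 1/4; 1/2; 1 } so 3/64
edge 8 of 15 (blue): { 0; 1/32; 3/64 | 1/16; 1/8; 1/4; 1/2; 1 } so 7/128
edge 9 of 15 (red): { 0; 1/32; 3/64 | 7/128; 1/16; 1/8; 1/4; 1/2; 1 } so 13/256
edge 10 of 15 (red): { 0; 1/32; 3/64 | 13/256; 7/128; 1/16; 1/8; 1/4; 1/2; 1 } so 25/512
edge 11 of 15 (red): { 0; 1/32; 3/64 | 25/512; 13/256; 7/128; 1/16; 1/8; 1/4; 1/2; 1 } so 49/1024
edge 12 of 15 (blue): { 0; 1/32; 3/64; 49/1024 | 25/512; 13/256; 7/128; 1/16; 1/8; 1/4; 1/2; 1 } so 99/2048
edge 13 of 15 (red): { 0; 1/32; 3/64; 49/1024 | 99/2048; 25/512; 13/256; 7/128; 1/16; 1/8; 1/4; 1/2; 1 } so 197/4096
edge 14 of 15 (blue): { 0; 1/32; 3/64; 49/1024; 197/4096 | 99/2048; 25/512; 13/256; 7/128; 1/16; 1/8; 1/4; 1/2; 1 } so 395/8192
edge 15 of 15 (blue): { 0; 1/32; 3/64; 49/1024; 197/4096; 395/8192 | 99/2048; 25/512; 13/256; 7/128; 1/16; 1/8; 1/4; 1/2; 1 } so 791/16384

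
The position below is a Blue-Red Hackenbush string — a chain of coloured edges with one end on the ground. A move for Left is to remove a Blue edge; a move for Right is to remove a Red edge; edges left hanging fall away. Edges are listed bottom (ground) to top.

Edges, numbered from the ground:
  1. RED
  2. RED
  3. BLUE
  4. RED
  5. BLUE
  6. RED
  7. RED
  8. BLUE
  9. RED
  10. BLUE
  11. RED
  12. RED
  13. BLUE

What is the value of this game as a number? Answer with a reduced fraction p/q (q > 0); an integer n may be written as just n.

step 1: add RED to get R; options L={ (no moves) } R={ 0 } -> -1
step 2: add RED to get RR; options L={ (no moves) } R={ -1, 0 } -> -2
step 3: add BLUE to get RRB; options L={ -2 } R={ -1, 0 } -> -3/2
step 4: add RED to get RRBR; options L={ -2 } R={ -3/2, -1, 0 } -> -7/4
step 5: add BLUE to get RRBRB; options L={ -2, -7/4 } R={ -3/2, -1, 0 } -> -13/8
step 6: add RED to get RRBRBR; options L={ -2, -7/4 } R={ -13/8, -3/2, -1, 0 } -> -27/16
step 7: add RED to get RRBRBRR; options L={ -2, -7/4 } R={ -27/16, -13/8, -3/2, -1, 0 } -> -55/32
step 8: add BLUE to get RRBRBRRB; options L={ -2, -7/4, -55/32 } R={ -27/16, -13/8, -3/2, -1, 0 } -> -109/64
step 9: add RED to get RRBRBRRBR; options L={ -2, -7/4, -55/32 } R={ -109/64, -27/16, -13/8, -3/2, -1, 0 } -> -219/128
step 10: add BLUE to get RRBRBRRBRB; options L={ -2, -7/4, -55/32, -219/128 } R={ -109/64, -27/16, -13/8, -3/2, -1, 0 } -> -437/256
step 11: add RED to get RRBRBRRBRBR; options L={ -2, -7/4, -55/32, -219/128 } R={ -437/256, -109/64, -27/16, -13/8, -3/2, -1, 0 } -> -875/512
step 12: add RED to get RRBRBRRBRBRR; options L={ -2, -7/4, -55/32, -219/128 } R={ -875/512, -437/256, -109/64, -27/16, -13/8, -3/2, -1, 0 } -> -1751/1024
step 13: add BLUE to get RRBRBRRBRBRRB; options L={ -2, -7/4, -55/32, -219/128, -1751/1024 } R={ -875/512, -437/256, -109/64, -27/16, -13/8, -3/2, -1, 0 } -> -3501/2048

-3501/2048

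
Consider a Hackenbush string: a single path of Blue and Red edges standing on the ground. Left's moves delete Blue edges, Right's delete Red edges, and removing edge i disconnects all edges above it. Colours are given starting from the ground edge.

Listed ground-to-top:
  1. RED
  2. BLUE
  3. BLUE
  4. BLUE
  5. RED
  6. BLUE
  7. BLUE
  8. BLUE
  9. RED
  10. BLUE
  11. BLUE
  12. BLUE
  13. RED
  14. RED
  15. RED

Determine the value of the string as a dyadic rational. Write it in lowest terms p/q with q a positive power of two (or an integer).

1 of 15 · R · max L −∞ · min R 0 ⇒ -1
2 of 15 · RB · max L -1 · min R 0 ⇒ -1/2
3 of 15 · RBB · max L -1/2 · min R 0 ⇒ -1/4
4 of 15 · RBBB · max L -1/4 · min R 0 ⇒ -1/8
5 of 15 · RBBBR · max L -1/4 · min R -1/8 ⇒ -3/16
6 of 15 · RBBBRB · max L -3/16 · min R -1/8 ⇒ -5/32
7 of 15 · RBBBRBB · max L -5/32 · min R -1/8 ⇒ -9/64
8 of 15 · RBBBRBBB · max L -9/64 · min R -1/8 ⇒ -17/128
9 of 15 · RBBBRBBBR · max L -9/64 · min R -17/128 ⇒ -35/256
10 of 15 · RBBBRBBBRB · max L -35/256 · min R -17/128 ⇒ -69/512
11 of 15 · RBBBRBBBRBB · max L -69/512 · min R -17/128 ⇒ -137/1024
12 of 15 · RBBBRBBBRBBB · max L -137/1024 · min R -17/128 ⇒ -273/2048
13 of 15 · RBBBRBBBRBBBR · max L -137/1024 · min R -273/2048 ⇒ -547/4096
14 of 15 · RBBBRBBBRBBBRR · max L -137/1024 · min R -547/4096 ⇒ -1095/8192
15 of 15 · RBBBRBBBRBBBRRR · max L -137/1024 · min R -1095/8192 ⇒ -2191/16384

-2191/16384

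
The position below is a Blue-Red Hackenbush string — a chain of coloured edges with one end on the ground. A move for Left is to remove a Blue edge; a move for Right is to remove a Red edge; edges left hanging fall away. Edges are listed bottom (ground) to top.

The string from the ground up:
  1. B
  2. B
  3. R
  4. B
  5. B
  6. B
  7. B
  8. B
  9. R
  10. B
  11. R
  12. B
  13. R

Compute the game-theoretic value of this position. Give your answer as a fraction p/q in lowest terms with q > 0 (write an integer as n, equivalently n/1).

Prefix values for B B R B B B B B R B R B R via {L|R} + simplicity:
edge 1 of 13 (B): { 0 | · } -> 1
edge 2 of 13 (B): { 0, 1 | · } -> 2
edge 3 of 13 (R): { 0, 1 | 2 } -> 3/2
edge 4 of 13 (B): { 0, 1, 3/2 | 2 } -> 7/4
edge 5 of 13 (B): { 0, 1, 3/2, 7/4 | 2 } -> 15/8
edge 6 of 13 (B): { 0, 1, 3/2, 7/4, 15/8 | 2 } -> 31/16
edge 7 of 13 (B): { 0, 1, 3/2, 7/4, 15/8, 31/16 | 2 } -> 63/32
edge 8 of 13 (B): { 0, 1, 3/2, 7/4, 15/8, 31/16, 63/32 | 2 } -> 127/64
edge 9 of 13 (R): { 0, 1, 3/2, 7/4, 15/8, 31/16, 63/32 | 127/64, 2 } -> 253/128
edge 10 of 13 (B): { 0, 1, 3/2, 7/4, 15/8, 31/16, 63/32, 253/128 | 127/64, 2 } -> 507/256
edge 11 of 13 (R): { 0, 1, 3/2, 7/4, 15/8, 31/16, 63/32, 253/128 | 507/256, 127/64, 2 } -> 1013/512
edge 12 of 13 (B): { 0, 1, 3/2, 7/4, 15/8, 31/16, 63/32, 253/128, 1013/512 | 507/256, 127/64, 2 } -> 2027/1024
edge 13 of 13 (R): { 0, 1, 3/2, 7/4, 15/8, 31/16, 63/32, 253/128, 1013/512 | 2027/1024, 507/256, 127/64, 2 } -> 4053/2048

4053/2048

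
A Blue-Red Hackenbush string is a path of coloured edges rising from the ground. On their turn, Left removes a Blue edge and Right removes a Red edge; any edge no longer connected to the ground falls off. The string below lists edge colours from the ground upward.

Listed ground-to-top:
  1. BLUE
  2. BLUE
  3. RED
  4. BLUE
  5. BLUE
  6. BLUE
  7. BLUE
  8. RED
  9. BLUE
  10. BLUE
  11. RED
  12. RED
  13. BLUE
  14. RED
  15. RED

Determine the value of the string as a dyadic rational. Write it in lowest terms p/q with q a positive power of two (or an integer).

16073/8192

Prefix values for BLUE BLUE RED BLUE BLUE BLUE BLUE RED BLUE BLUE RED RED BLUE RED RED via {L|R} + simplicity:
B: Left { 0 }, Right { ∅ } gives simplest 1
BB: Left { 0; 1 }, Right { ∅ } gives simplest 2
BBR: Left { 0; 1 }, Right { 2 } gives simplest 3/2
BBRB: Left { 0; 1; 3/2 }, Right { 2 } gives simplest 7/4
BBRBB: Left { 0; 1; 3/2; 7/4 }, Right { 2 } gives simplest 15/8
BBRBBB: Left { 0; 1; 3/2; 7/4; 15/8 }, Right { 2 } gives simplest 31/16
BBRBBBB: Left { 0; 1; 3/2; 7/4; 15/8; 31/16 }, Right { 2 } gives simplest 63/32
BBRBBBBR: Left { 0; 1; 3/2; 7/4; 15/8; 31/16 }, Right { 63/32; 2 } gives simplest 125/64
BBRBBBBRB: Left { 0; 1; 3/2; 7/4; 15/8; 31/16; 125/64 }, Right { 63/32; 2 } gives simplest 251/128
BBRBBBBRBB: Left { 0; 1; 3/2; 7/4; 15/8; 31/16; 125/64; 251/128 }, Right { 63/32; 2 } gives simplest 503/256
BBRBBBBRBBR: Left { 0; 1; 3/2; 7/4; 15/8; 31/16; 125/64; 251/128 }, Right { 503/256; 63/32; 2 } gives simplest 1005/512
BBRBBBBRBBRR: Left { 0; 1; 3/2; 7/4; 15/8; 31/16; 125/64; 251/128 }, Right { 1005/512; 503/256; 63/32; 2 } gives simplest 2009/1024
BBRBBBBRBBRRB: Left { 0; 1; 3/2; 7/4; 15/8; 31/16; 125/64; 251/128; 2009/1024 }, Right { 1005/512; 503/256; 63/32; 2 } gives simplest 4019/2048
BBRBBBBRBBRRBR: Left { 0; 1; 3/2; 7/4; 15/8; 31/16; 125/64; 251/128; 2009/1024 }, Right { 4019/2048; 1005/512; 503/256; 63/32; 2 } gives simplest 8037/4096
BBRBBBBRBBRRBRR: Left { 0; 1; 3/2; 7/4; 15/8; 31/16; 125/64; 251/128; 2009/1024 }, Right { 8037/4096; 4019/2048; 1005/512; 503/256; 63/32; 2 } gives simplest 16073/8192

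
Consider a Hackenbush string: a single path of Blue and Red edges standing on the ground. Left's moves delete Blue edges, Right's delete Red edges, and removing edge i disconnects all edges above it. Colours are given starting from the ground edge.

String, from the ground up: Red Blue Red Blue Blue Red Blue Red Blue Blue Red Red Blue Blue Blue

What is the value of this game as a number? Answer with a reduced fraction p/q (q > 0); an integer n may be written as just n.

val(R) = { — | 0 } => -1
val(RB) = { -1 | 0 } => -1/2
val(RBR) = { -1 | -1/2, 0 } => -3/4
val(RBRB) = { -1, -3/4 | -1/2, 0 } => -5/8
val(RBRBB) = { -1, -3/4, -5/8 | -1/2, 0 } => -9/16
val(RBRBBR) = { -1, -3/4, -5/8 | -9/16, -1/2, 0 } => -19/32
val(RBRBBRB) = { -1, -3/4, -5/8, -19/32 | -9/16, -1/2, 0 } => -37/64
val(RBRBBRBR) = { -1, -3/4, -5/8, -19/32 | -37/64, -9/16, -1/2, 0 } => -75/128
val(RBRBBRBRB) = { -1, -3/4, -5/8, -19/32, -75/128 | -37/64, -9/16, -1/2, 0 } => -149/256
val(RBRBBRBRBB) = { -1, -3/4, -5/8, -19/32, -75/128, -149/256 | -37/64, -9/16, -1/2, 0 } => -297/512
val(RBRBBRBRBBR) = { -1, -3/4, -5/8, -19/32, -75/128, -149/256 | -297/512, -37/64, -9/16, -1/2, 0 } => -595/1024
val(RBRBBRBRBBRR) = { -1, -3/4, -5/8, -19/32, -75/128, -149/256 | -595/1024, -297/512, -37/64, -9/16, -1/2, 0 } => -1191/2048
val(RBRBBRBRBBRRB) = { -1, -3/4, -5/8, -19/32, -75/128, -149/256, -1191/2048 | -595/1024, -297/512, -37/64, -9/16, -1/2, 0 } => -2381/4096
val(RBRBBRBRBBRRBB) = { -1, -3/4, -5/8, -19/32, -75/128, -149/256, -1191/2048, -2381/4096 | -595/1024, -297/512, -37/64, -9/16, -1/2, 0 } => -4761/8192
val(RBRBBRBRBBRRBBB) = { -1, -3/4, -5/8, -19/32, -75/128, -149/256, -1191/2048, -2381/4096, -4761/8192 | -595/1024, -297/512, -37/64, -9/16, -1/2, 0 } => -9521/16384

-9521/16384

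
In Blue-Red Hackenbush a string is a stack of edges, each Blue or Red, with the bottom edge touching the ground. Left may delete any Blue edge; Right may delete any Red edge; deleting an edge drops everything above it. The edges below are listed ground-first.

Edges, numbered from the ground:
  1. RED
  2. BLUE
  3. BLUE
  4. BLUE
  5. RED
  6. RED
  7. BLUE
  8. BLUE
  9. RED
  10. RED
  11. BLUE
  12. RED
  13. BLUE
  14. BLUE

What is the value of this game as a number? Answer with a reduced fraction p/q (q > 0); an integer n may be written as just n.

Prefix values for RED BLUE BLUE BLUE RED RED BLUE BLUE RED RED BLUE RED BLUE BLUE via {L|R} + simplicity:
edge 1 of 14 (RED): {  | 0 } => -1
edge 2 of 14 (BLUE): { -1 | 0 } => -1/2
edge 3 of 14 (BLUE): { -1 -1/2 | 0 } => -1/4
edge 4 of 14 (BLUE): { -1 -1/2 -1/4 | 0 } => -1/8
edge 5 of 14 (RED): { -1 -1/2 -1/4 | -1/8 0 } => -3/16
edge 6 of 14 (RED): { -1 -1/2 -1/4 | -3/16 -1/8 0 } => -7/32
edge 7 of 14 (BLUE): { -1 -1/2 -1/4 -7/32 | -3/16 -1/8 0 } => -13/64
edge 8 of 14 (BLUE): { -1 -1/2 -1/4 -7/32 -13/64 | -3/16 -1/8 0 } => -25/128
edge 9 of 14 (RED): { -1 -1/2 -1/4 -7/32 -13/64 | -25/128 -3/16 -1/8 0 } => -51/256
edge 10 of 14 (RED): { -1 -1/2 -1/4 -7/32 -13/64 | -51/256 -25/128 -3/16 -1/8 0 } => -103/512
edge 11 of 14 (BLUE): { -1 -1/2 -1/4 -7/32 -13/64 -103/512 | -51/256 -25/128 -3/16 -1/8 0 } => -205/1024
edge 12 of 14 (RED): { -1 -1/2 -1/4 -7/32 -13/64 -103/512 | -205/1024 -51/256 -25/128 -3/16 -1/8 0 } => -411/2048
edge 13 of 14 (BLUE): { -1 -1/2 -1/4 -7/32 -13/64 -103/512 -411/2048 | -205/1024 -51/256 -25/128 -3/16 -1/8 0 } => -821/4096
edge 14 of 14 (BLUE): { -1 -1/2 -1/4 -7/32 -13/64 -103/512 -411/2048 -821/4096 | -205/1024 -51/256 -25/128 -3/16 -1/8 0 } => -1641/8192

-1641/8192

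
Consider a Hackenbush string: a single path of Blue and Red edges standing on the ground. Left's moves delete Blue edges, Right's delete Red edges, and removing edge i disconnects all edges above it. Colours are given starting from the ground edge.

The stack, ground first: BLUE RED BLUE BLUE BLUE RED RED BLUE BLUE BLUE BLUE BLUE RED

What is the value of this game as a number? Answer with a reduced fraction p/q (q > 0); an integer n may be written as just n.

Prefix values for BLUE RED BLUE BLUE BLUE RED RED BLUE BLUE BLUE BLUE BLUE RED via {L|R} + simplicity:
B: Left { 0 }, Right { ∅ } so simplest 1
BR: Left { 0 }, Right { 1 } so simplest 1/2
BRB: Left { 0, 1/2 }, Right { 1 } so simplest 3/4
BRBB: Left { 0, 1/2, 3/4 }, Right { 1 } so simplest 7/8
BRBBB: Left { 0, 1/2, 3/4, 7/8 }, Right { 1 } so simplest 15/16
BRBBBR: Left { 0, 1/2, 3/4, 7/8 }, Right { 15/16, 1 } so simplest 29/32
BRBBBRR: Left { 0, 1/2, 3/4, 7/8 }, Right { 29/32, 15/16, 1 } so simplest 57/64
BRBBBRRB: Left { 0, 1/2, 3/4, 7/8, 57/64 }, Right { 29/32, 15/16, 1 } so simplest 115/128
BRBBBRRBB: Left { 0, 1/2, 3/4, 7/8, 57/64, 115/128 }, Right { 29/32, 15/16, 1 } so simplest 231/256
BRBBBRRBBB: Left { 0, 1/2, 3/4, 7/8, 57/64, 115/128, 231/256 }, Right { 29/32, 15/16, 1 } so simplest 463/512
BRBBBRRBBBB: Left { 0, 1/2, 3/4, 7/8, 57/64, 115/128, 231/256, 463/512 }, Right { 29/32, 15/16, 1 } so simplest 927/1024
BRBBBRRBBBBB: Left { 0, 1/2, 3/4, 7/8, 57/64, 115/128, 231/256, 463/512, 927/1024 }, Right { 29/32, 15/16, 1 } so simplest 1855/2048
BRBBBRRBBBBBR: Left { 0, 1/2, 3/4, 7/8, 57/64, 115/128, 231/256, 463/512, 927/1024 }, Right { 1855/2048, 29/32, 15/16, 1 } so simplest 3709/4096

3709/4096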